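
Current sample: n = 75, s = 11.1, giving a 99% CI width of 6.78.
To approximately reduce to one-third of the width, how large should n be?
n ≈ 675

CI width ∝ 1/√n
To reduce width by factor 3, need √n to grow by 3 → need 3² = 9 times as many samples.

Current: n = 75, width = 6.78
New: n = 675, width ≈ 2.21

Width reduced by factor of 6.78/2.21 = 3.07.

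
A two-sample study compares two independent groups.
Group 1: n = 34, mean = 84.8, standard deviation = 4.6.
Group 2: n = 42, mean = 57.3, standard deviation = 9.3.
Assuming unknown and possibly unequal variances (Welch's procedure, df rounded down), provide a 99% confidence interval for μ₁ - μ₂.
(23.15, 31.85)

Difference: x̄₁ - x̄₂ = 27.50
SE = √(s₁²/n₁ + s₂²/n₂) = √(4.6²/34 + 9.3²/42) = 1.6376
df = 62.44 → 62 (Welch–Satterthwaite, rounded down)
t* = 2.657

CI: 27.50 ± 2.657 · 1.6376 = 27.50 ± 4.35 = (23.15, 31.85)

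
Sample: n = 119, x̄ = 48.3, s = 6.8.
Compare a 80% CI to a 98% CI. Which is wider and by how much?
98% CI is wider by 1.33

df = 118
80% CI: t* = 1.289, (47.50, 49.10), width = 2 · t* · s/√n = 1.61
98% CI: t* = 2.358, (46.83, 49.77), width = 2 · t* · s/√n = 2.94

The 98% CI is wider by 2.94 - 1.61 = 1.33.
Higher confidence requires a wider interval.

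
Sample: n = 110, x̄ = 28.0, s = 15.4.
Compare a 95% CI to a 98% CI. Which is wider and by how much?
98% CI is wider by 1.11

df = 109
95% CI: t* = 1.982, (25.09, 30.91), width = 2 · t* · s/√n = 5.82
98% CI: t* = 2.361, (24.53, 31.47), width = 2 · t* · s/√n = 6.93

The 98% CI is wider by 6.93 - 5.82 = 1.11.
Higher confidence requires a wider interval.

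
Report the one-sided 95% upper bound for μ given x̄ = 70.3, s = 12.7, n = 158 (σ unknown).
μ ≤ 71.97

Upper bound (one-sided):
t* = 1.655 (one-sided for 95%)
Upper bound = x̄ + t* · s/√n = 70.3 + 1.655 · 12.7/√158 = 71.97

We are 95% confident that μ ≤ 71.97.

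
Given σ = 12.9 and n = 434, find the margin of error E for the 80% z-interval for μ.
Margin of error = 0.79

Margin of error = z* · σ/√n
= 1.282 · 12.9/√434
= 1.282 · 12.9/20.8327
= 0.79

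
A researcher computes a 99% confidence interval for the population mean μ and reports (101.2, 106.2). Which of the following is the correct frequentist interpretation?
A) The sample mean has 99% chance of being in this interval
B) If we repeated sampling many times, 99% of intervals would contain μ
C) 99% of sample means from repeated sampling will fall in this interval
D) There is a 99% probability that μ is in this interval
B

A) Wrong — x̄ is observed and sits in the interval by construction.
B) Correct — this is the frequentist long-run coverage interpretation.
C) Wrong — coverage applies to intervals containing μ, not to future x̄ values.
D) Wrong — μ is fixed; the randomness lives in the interval, not in μ.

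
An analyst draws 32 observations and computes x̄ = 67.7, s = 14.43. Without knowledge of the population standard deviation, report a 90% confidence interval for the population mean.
(63.37, 72.03)

t-interval (σ unknown):
df = n - 1 = 31
t* = 1.696 for 90% confidence

Margin of error = t* · s/√n = 1.696 · 14.43/√32 = 4.33

CI: (63.37, 72.03)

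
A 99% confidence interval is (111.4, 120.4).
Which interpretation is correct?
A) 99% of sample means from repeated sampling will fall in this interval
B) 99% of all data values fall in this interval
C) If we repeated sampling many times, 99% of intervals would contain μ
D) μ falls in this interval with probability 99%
C

A) Wrong — coverage applies to intervals containing μ, not to future x̄ values.
B) Wrong — a CI is about the parameter μ, not individual data values.
C) Correct — this is the frequentist long-run coverage interpretation.
D) Wrong — μ is fixed; the randomness lives in the interval, not in μ.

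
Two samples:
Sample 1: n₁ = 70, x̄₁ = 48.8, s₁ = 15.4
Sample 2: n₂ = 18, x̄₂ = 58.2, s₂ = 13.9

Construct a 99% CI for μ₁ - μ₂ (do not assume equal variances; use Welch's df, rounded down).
(-19.78, 0.98)

Difference: x̄₁ - x̄₂ = -9.40
SE = √(s₁²/n₁ + s₂²/n₂) = √(15.4²/70 + 13.9²/18) = 3.7579
df = 28.72 → 28 (Welch–Satterthwaite, rounded down)
t* = 2.763

CI: -9.40 ± 2.763 · 3.7579 = -9.40 ± 10.38 = (-19.78, 0.98)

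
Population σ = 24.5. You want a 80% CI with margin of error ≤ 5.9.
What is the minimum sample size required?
n ≥ 29

For margin E ≤ 5.9:
n ≥ (z* · σ / E)²
n ≥ (1.282 · 24.5 / 5.9)²
n ≥ 28.34

Minimum n = 29 (rounding up)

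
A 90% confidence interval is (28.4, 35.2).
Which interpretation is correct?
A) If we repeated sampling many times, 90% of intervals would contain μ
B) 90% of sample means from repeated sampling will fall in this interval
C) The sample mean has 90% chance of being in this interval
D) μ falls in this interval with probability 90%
A

A) Correct — this is the frequentist long-run coverage interpretation.
B) Wrong — coverage applies to intervals containing μ, not to future x̄ values.
C) Wrong — x̄ is observed and sits in the interval by construction.
D) Wrong — μ is fixed; the randomness lives in the interval, not in μ.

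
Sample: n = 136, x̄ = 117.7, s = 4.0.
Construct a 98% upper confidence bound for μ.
μ ≤ 118.41

Upper bound (one-sided):
t* = 2.074 (one-sided for 98%)
Upper bound = x̄ + t* · s/√n = 117.7 + 2.074 · 4.0/√136 = 118.41

We are 98% confident that μ ≤ 118.41.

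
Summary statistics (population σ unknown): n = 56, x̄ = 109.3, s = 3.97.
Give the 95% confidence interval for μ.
(108.24, 110.36)

t-interval (σ unknown):
df = n - 1 = 55
t* = 2.004 for 95% confidence

Margin of error = t* · s/√n = 2.004 · 3.97/√56 = 1.06

CI: (108.24, 110.36)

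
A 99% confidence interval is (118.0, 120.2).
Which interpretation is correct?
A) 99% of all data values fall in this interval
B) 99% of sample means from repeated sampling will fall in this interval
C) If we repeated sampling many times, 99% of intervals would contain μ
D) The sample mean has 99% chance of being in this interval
C

A) Wrong — a CI is about the parameter μ, not individual data values.
B) Wrong — coverage applies to intervals containing μ, not to future x̄ values.
C) Correct — this is the frequentist long-run coverage interpretation.
D) Wrong — x̄ is observed and sits in the interval by construction.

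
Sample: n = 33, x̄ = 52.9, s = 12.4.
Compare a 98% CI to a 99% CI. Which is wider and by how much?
99% CI is wider by 1.25

df = 32
98% CI: t* = 2.449, (47.61, 58.19), width = 2 · t* · s/√n = 10.57
99% CI: t* = 2.738, (46.99, 58.81), width = 2 · t* · s/√n = 11.82

The 99% CI is wider by 11.82 - 10.57 = 1.25.
Higher confidence requires a wider interval.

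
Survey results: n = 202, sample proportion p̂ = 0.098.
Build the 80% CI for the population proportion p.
(0.071, 0.125)

Proportion CI:
SE = √(p̂(1-p̂)/n) = √(0.098 · 0.902 / 202) = 0.02092

z* = 1.282
Margin = z* · SE = 1.282 · 0.02092 = 0.0268

CI: 0.098 ± 0.0268 = (0.071, 0.125)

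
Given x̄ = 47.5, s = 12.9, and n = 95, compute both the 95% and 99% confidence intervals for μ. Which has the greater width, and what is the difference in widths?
99% CI is wider by 1.70

df = 94
95% CI: t* = 1.986, (44.87, 50.13), width = 2 · t* · s/√n = 5.26
99% CI: t* = 2.629, (44.02, 50.98), width = 2 · t* · s/√n = 6.96

The 99% CI is wider by 6.96 - 5.26 = 1.70.
Higher confidence requires a wider interval.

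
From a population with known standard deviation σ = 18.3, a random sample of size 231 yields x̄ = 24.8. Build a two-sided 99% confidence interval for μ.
(21.70, 27.90)

z-interval (σ known):
z* = 2.576 for 99% confidence

Margin of error = z* · σ/√n = 2.576 · 18.3/√231 = 3.10

CI: (24.8 - 3.10, 24.8 + 3.10) = (21.70, 27.90)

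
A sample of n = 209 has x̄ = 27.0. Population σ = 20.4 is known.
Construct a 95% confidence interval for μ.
(24.23, 29.77)

z-interval (σ known):
z* = 1.960 for 95% confidence

Margin of error = z* · σ/√n = 1.960 · 20.4/√209 = 2.77

CI: (27.0 - 2.77, 27.0 + 2.77) = (24.23, 29.77)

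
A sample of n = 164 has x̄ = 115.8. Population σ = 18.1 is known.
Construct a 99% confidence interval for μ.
(112.16, 119.44)

z-interval (σ known):
z* = 2.576 for 99% confidence

Margin of error = z* · σ/√n = 2.576 · 18.1/√164 = 3.64

CI: (115.8 - 3.64, 115.8 + 3.64) = (112.16, 119.44)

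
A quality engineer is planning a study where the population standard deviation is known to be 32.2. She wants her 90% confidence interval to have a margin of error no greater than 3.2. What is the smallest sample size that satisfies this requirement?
n ≥ 274

For margin E ≤ 3.2:
n ≥ (z* · σ / E)²
n ≥ (1.645 · 32.2 / 3.2)²
n ≥ 274.00

Minimum n = 274 (rounding up)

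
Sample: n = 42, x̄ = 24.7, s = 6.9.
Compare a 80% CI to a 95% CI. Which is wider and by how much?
95% CI is wider by 1.53

df = 41
80% CI: t* = 1.303, (23.31, 26.09), width = 2 · t* · s/√n = 2.77
95% CI: t* = 2.020, (22.55, 26.85), width = 2 · t* · s/√n = 4.30

The 95% CI is wider by 4.30 - 2.77 = 1.53.
Higher confidence requires a wider interval.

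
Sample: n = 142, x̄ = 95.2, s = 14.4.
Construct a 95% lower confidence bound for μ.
μ ≥ 93.20

Lower bound (one-sided):
t* = 1.656 (one-sided for 95%)
Lower bound = x̄ - t* · s/√n = 95.2 - 1.656 · 14.4/√142 = 93.20

We are 95% confident that μ ≥ 93.20.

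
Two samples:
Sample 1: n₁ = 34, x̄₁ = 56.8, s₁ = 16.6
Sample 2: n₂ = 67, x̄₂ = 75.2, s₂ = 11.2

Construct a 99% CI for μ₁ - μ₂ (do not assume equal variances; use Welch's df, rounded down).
(-26.87, -9.93)

Difference: x̄₁ - x̄₂ = -18.40
SE = √(s₁²/n₁ + s₂²/n₂) = √(16.6²/34 + 11.2²/67) = 3.1586
df = 48.71 → 48 (Welch–Satterthwaite, rounded down)
t* = 2.682

CI: -18.40 ± 2.682 · 3.1586 = -18.40 ± 8.47 = (-26.87, -9.93)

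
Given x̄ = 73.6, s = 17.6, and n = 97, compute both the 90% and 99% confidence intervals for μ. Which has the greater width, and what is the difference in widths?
99% CI is wider by 3.45

df = 96
90% CI: t* = 1.661, (70.63, 76.57), width = 2 · t* · s/√n = 5.94
99% CI: t* = 2.628, (68.90, 78.30), width = 2 · t* · s/√n = 9.39

The 99% CI is wider by 9.39 - 5.94 = 3.45.
Higher confidence requires a wider interval.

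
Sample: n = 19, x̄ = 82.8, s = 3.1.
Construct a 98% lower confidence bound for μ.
μ ≥ 81.23

Lower bound (one-sided):
t* = 2.214 (one-sided for 98%)
Lower bound = x̄ - t* · s/√n = 82.8 - 2.214 · 3.1/√19 = 81.23

We are 98% confident that μ ≥ 81.23.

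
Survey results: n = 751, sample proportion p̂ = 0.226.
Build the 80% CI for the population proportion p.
(0.206, 0.246)

Proportion CI:
SE = √(p̂(1-p̂)/n) = √(0.226 · 0.774 / 751) = 0.01526

z* = 1.282
Margin = z* · SE = 1.282 · 0.01526 = 0.0196

CI: 0.226 ± 0.0196 = (0.206, 0.246)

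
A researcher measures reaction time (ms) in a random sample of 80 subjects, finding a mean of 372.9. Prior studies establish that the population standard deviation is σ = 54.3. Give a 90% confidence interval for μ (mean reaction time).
(362.91, 382.89)

z-interval (σ known):
z* = 1.645 for 90% confidence

Margin of error = z* · σ/√n = 1.645 · 54.3/√80 = 9.99

CI: (372.9 - 9.99, 372.9 + 9.99) = (362.91, 382.89)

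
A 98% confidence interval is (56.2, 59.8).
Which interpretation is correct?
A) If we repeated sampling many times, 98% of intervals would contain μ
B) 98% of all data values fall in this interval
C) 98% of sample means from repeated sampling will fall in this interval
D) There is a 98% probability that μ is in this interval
A

A) Correct — this is the frequentist long-run coverage interpretation.
B) Wrong — a CI is about the parameter μ, not individual data values.
C) Wrong — coverage applies to intervals containing μ, not to future x̄ values.
D) Wrong — μ is fixed; the randomness lives in the interval, not in μ.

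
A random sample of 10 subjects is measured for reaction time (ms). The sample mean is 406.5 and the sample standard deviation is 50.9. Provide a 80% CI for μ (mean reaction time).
(384.24, 428.76)

t-interval (σ unknown):
df = n - 1 = 9
t* = 1.383 for 80% confidence

Margin of error = t* · s/√n = 1.383 · 50.9/√10 = 22.26

CI: (384.24, 428.76)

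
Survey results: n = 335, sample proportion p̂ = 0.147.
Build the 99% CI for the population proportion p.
(0.097, 0.197)

Proportion CI:
SE = √(p̂(1-p̂)/n) = √(0.147 · 0.853 / 335) = 0.01935

z* = 2.576
Margin = z* · SE = 2.576 · 0.01935 = 0.0498

CI: 0.147 ± 0.0498 = (0.097, 0.197)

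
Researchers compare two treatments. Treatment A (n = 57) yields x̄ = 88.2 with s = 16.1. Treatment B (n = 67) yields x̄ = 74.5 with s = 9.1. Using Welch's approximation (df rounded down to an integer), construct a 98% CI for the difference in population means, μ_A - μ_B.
(8.00, 19.40)

Difference: x̄₁ - x̄₂ = 13.70
SE = √(s₁²/n₁ + s₂²/n₂) = √(16.1²/57 + 9.1²/67) = 2.4049
df = 85.23 → 85 (Welch–Satterthwaite, rounded down)
t* = 2.371

CI: 13.70 ± 2.371 · 2.4049 = 13.70 ± 5.70 = (8.00, 19.40)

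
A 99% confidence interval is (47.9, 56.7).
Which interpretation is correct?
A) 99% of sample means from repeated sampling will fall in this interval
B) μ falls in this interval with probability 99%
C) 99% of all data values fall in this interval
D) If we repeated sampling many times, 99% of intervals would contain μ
D

A) Wrong — coverage applies to intervals containing μ, not to future x̄ values.
B) Wrong — μ is fixed; the randomness lives in the interval, not in μ.
C) Wrong — a CI is about the parameter μ, not individual data values.
D) Correct — this is the frequentist long-run coverage interpretation.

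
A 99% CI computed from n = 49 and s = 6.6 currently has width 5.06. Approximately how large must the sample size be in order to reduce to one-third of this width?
n ≈ 441

CI width ∝ 1/√n
To reduce width by factor 3, need √n to grow by 3 → need 3² = 9 times as many samples.

Current: n = 49, width = 5.06
New: n = 441, width ≈ 1.63

Width reduced by factor of 5.06/1.63 = 3.10.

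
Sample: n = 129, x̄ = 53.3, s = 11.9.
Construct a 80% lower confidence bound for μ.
μ ≥ 52.42

Lower bound (one-sided):
t* = 0.844 (one-sided for 80%)
Lower bound = x̄ - t* · s/√n = 53.3 - 0.844 · 11.9/√129 = 52.42

We are 80% confident that μ ≥ 52.42.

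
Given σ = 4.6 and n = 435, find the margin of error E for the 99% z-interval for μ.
Margin of error = 0.57

Margin of error = z* · σ/√n
= 2.576 · 4.6/√435
= 2.576 · 4.6/20.8567
= 0.57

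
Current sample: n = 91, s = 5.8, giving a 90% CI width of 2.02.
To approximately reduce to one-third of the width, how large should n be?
n ≈ 819

CI width ∝ 1/√n
To reduce width by factor 3, need √n to grow by 3 → need 3² = 9 times as many samples.

Current: n = 91, width = 2.02
New: n = 819, width ≈ 0.67

Width reduced by factor of 2.02/0.67 = 3.01.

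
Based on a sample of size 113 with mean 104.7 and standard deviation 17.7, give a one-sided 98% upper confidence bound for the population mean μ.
μ ≤ 108.16

Upper bound (one-sided):
t* = 2.078 (one-sided for 98%)
Upper bound = x̄ + t* · s/√n = 104.7 + 2.078 · 17.7/√113 = 108.16

We are 98% confident that μ ≤ 108.16.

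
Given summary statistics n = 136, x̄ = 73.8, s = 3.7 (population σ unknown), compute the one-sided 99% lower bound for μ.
μ ≥ 73.05

Lower bound (one-sided):
t* = 2.354 (one-sided for 99%)
Lower bound = x̄ - t* · s/√n = 73.8 - 2.354 · 3.7/√136 = 73.05

We are 99% confident that μ ≥ 73.05.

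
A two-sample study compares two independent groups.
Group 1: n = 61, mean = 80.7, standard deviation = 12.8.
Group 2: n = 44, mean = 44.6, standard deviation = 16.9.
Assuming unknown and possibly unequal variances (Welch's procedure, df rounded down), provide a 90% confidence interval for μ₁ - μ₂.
(31.06, 41.14)

Difference: x̄₁ - x̄₂ = 36.10
SE = √(s₁²/n₁ + s₂²/n₂) = √(12.8²/61 + 16.9²/44) = 3.0294
df = 76.55 → 76 (Welch–Satterthwaite, rounded down)
t* = 1.665

CI: 36.10 ± 1.665 · 3.0294 = 36.10 ± 5.04 = (31.06, 41.14)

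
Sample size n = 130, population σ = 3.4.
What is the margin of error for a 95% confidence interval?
Margin of error = 0.58

Margin of error = z* · σ/√n
= 1.960 · 3.4/√130
= 1.960 · 3.4/11.4018
= 0.58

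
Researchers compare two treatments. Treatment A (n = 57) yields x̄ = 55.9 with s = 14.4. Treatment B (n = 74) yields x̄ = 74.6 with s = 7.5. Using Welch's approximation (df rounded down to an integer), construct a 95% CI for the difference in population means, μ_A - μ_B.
(-22.87, -14.53)

Difference: x̄₁ - x̄₂ = -18.70
SE = √(s₁²/n₁ + s₂²/n₂) = √(14.4²/57 + 7.5²/74) = 2.0971
df = 79.19 → 79 (Welch–Satterthwaite, rounded down)
t* = 1.990

CI: -18.70 ± 1.990 · 2.0971 = -18.70 ± 4.17 = (-22.87, -14.53)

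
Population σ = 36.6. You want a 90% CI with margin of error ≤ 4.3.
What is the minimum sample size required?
n ≥ 197

For margin E ≤ 4.3:
n ≥ (z* · σ / E)²
n ≥ (1.645 · 36.6 / 4.3)²
n ≥ 196.05

Minimum n = 197 (rounding up)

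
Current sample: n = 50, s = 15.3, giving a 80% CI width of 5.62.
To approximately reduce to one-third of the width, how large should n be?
n ≈ 450

CI width ∝ 1/√n
To reduce width by factor 3, need √n to grow by 3 → need 3² = 9 times as many samples.

Current: n = 50, width = 5.62
New: n = 450, width ≈ 1.85

Width reduced by factor of 5.62/1.85 = 3.04.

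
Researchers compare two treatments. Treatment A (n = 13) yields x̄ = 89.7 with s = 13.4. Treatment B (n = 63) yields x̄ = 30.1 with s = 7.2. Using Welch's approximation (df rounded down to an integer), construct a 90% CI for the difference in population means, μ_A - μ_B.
(52.82, 66.38)

Difference: x̄₁ - x̄₂ = 59.60
SE = √(s₁²/n₁ + s₂²/n₂) = √(13.4²/13 + 7.2²/63) = 3.8256
df = 13.46 → 13 (Welch–Satterthwaite, rounded down)
t* = 1.771

CI: 59.60 ± 1.771 · 3.8256 = 59.60 ± 6.78 = (52.82, 66.38)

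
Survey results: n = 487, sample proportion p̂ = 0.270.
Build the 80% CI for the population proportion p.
(0.244, 0.296)

Proportion CI:
SE = √(p̂(1-p̂)/n) = √(0.270 · 0.730 / 487) = 0.02012

z* = 1.282
Margin = z* · SE = 1.282 · 0.02012 = 0.0258

CI: 0.270 ± 0.0258 = (0.244, 0.296)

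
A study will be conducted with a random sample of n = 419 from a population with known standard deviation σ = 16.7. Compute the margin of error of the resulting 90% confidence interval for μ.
Margin of error = 1.34

Margin of error = z* · σ/√n
= 1.645 · 16.7/√419
= 1.645 · 16.7/20.4695
= 1.34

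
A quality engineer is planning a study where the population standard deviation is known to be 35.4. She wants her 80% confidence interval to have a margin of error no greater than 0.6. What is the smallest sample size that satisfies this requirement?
n ≥ 5722

For margin E ≤ 0.6:
n ≥ (z* · σ / E)²
n ≥ (1.282 · 35.4 / 0.6)²
n ≥ 5721.11

Minimum n = 5722 (rounding up)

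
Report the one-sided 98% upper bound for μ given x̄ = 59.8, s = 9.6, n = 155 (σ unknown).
μ ≤ 61.40

Upper bound (one-sided):
t* = 2.071 (one-sided for 98%)
Upper bound = x̄ + t* · s/√n = 59.8 + 2.071 · 9.6/√155 = 61.40

We are 98% confident that μ ≤ 61.40.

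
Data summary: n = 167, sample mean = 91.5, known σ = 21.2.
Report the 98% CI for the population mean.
(87.68, 95.32)

z-interval (σ known):
z* = 2.326 for 98% confidence

Margin of error = z* · σ/√n = 2.326 · 21.2/√167 = 3.82

CI: (91.5 - 3.82, 91.5 + 3.82) = (87.68, 95.32)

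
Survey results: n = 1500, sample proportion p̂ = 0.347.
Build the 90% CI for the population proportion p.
(0.327, 0.367)

Proportion CI:
SE = √(p̂(1-p̂)/n) = √(0.347 · 0.653 / 1500) = 0.01229

z* = 1.645
Margin = z* · SE = 1.645 · 0.01229 = 0.0202

CI: 0.347 ± 0.0202 = (0.327, 0.367)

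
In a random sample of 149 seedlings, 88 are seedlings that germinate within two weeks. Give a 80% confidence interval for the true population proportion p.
(0.539, 0.642)

Proportion CI:
p̂ = 88/149 = 0.59060
SE = √(p̂(1-p̂)/n) = √(0.59060 · 0.40940 / 149) = 0.04028

z* = 1.282
Margin = z* · SE = 1.282 · 0.04028 = 0.0516

CI: 0.59060 ± 0.0516 = (0.539, 0.642)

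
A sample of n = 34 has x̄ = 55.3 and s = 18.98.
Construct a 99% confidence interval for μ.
(46.40, 64.20)

t-interval (σ unknown):
df = n - 1 = 33
t* = 2.733 for 99% confidence

Margin of error = t* · s/√n = 2.733 · 18.98/√34 = 8.90

CI: (46.40, 64.20)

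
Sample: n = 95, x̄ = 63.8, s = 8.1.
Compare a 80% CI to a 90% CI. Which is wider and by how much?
90% CI is wider by 0.61

df = 94
80% CI: t* = 1.291, (62.73, 64.87), width = 2 · t* · s/√n = 2.15
90% CI: t* = 1.661, (62.42, 65.18), width = 2 · t* · s/√n = 2.76

The 90% CI is wider by 2.76 - 2.15 = 0.61.
Higher confidence requires a wider interval.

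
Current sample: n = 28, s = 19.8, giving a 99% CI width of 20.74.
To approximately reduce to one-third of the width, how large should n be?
n ≈ 252

CI width ∝ 1/√n
To reduce width by factor 3, need √n to grow by 3 → need 3² = 9 times as many samples.

Current: n = 28, width = 20.74
New: n = 252, width ≈ 6.48

Width reduced by factor of 20.74/6.48 = 3.20.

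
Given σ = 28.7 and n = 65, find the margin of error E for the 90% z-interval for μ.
Margin of error = 5.86

Margin of error = z* · σ/√n
= 1.645 · 28.7/√65
= 1.645 · 28.7/8.0623
= 5.86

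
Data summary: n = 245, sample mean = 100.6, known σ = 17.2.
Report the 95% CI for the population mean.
(98.45, 102.75)

z-interval (σ known):
z* = 1.960 for 95% confidence

Margin of error = z* · σ/√n = 1.960 · 17.2/√245 = 2.15

CI: (100.6 - 2.15, 100.6 + 2.15) = (98.45, 102.75)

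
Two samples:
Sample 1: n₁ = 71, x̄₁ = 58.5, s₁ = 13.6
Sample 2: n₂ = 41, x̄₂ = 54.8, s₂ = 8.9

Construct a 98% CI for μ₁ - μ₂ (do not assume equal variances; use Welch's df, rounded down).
(-1.33, 8.73)

Difference: x̄₁ - x̄₂ = 3.70
SE = √(s₁²/n₁ + s₂²/n₂) = √(13.6²/71 + 8.9²/41) = 2.1300
df = 108.19 → 108 (Welch–Satterthwaite, rounded down)
t* = 2.361

CI: 3.70 ± 2.361 · 2.1300 = 3.70 ± 5.03 = (-1.33, 8.73)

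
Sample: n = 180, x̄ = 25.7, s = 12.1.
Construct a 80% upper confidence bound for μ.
μ ≤ 26.46

Upper bound (one-sided):
t* = 0.844 (one-sided for 80%)
Upper bound = x̄ + t* · s/√n = 25.7 + 0.844 · 12.1/√180 = 26.46

We are 80% confident that μ ≤ 26.46.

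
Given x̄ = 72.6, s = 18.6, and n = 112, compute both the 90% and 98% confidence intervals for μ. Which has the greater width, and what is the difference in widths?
98% CI is wider by 2.47

df = 111
90% CI: t* = 1.659, (69.68, 75.52), width = 2 · t* · s/√n = 5.83
98% CI: t* = 2.360, (68.45, 76.75), width = 2 · t* · s/√n = 8.30

The 98% CI is wider by 8.30 - 5.83 = 2.47.
Higher confidence requires a wider interval.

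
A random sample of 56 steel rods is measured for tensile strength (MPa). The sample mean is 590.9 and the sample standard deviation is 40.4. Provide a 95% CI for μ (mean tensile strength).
(580.08, 601.72)

t-interval (σ unknown):
df = n - 1 = 55
t* = 2.004 for 95% confidence

Margin of error = t* · s/√n = 2.004 · 40.4/√56 = 10.82

CI: (580.08, 601.72)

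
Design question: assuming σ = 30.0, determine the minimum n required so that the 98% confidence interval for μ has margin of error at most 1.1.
n ≥ 4025

For margin E ≤ 1.1:
n ≥ (z* · σ / E)²
n ≥ (2.326 · 30.0 / 1.1)²
n ≥ 4024.17

Minimum n = 4025 (rounding up)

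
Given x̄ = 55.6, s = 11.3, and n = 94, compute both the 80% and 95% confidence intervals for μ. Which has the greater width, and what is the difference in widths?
95% CI is wider by 1.62

df = 93
80% CI: t* = 1.291, (54.10, 57.10), width = 2 · t* · s/√n = 3.01
95% CI: t* = 1.986, (53.29, 57.91), width = 2 · t* · s/√n = 4.63

The 95% CI is wider by 4.63 - 3.01 = 1.62.
Higher confidence requires a wider interval.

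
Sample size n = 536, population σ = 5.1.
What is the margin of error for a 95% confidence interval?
Margin of error = 0.43

Margin of error = z* · σ/√n
= 1.960 · 5.1/√536
= 1.960 · 5.1/23.1517
= 0.43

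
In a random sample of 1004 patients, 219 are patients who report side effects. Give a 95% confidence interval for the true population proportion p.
(0.193, 0.244)

Proportion CI:
p̂ = 219/1004 = 0.21813
SE = √(p̂(1-p̂)/n) = √(0.21813 · 0.78187 / 1004) = 0.01303

z* = 1.960
Margin = z* · SE = 1.960 · 0.01303 = 0.0255

CI: 0.21813 ± 0.0255 = (0.193, 0.244)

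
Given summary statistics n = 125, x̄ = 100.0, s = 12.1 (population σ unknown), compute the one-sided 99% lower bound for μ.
μ ≥ 97.45

Lower bound (one-sided):
t* = 2.357 (one-sided for 99%)
Lower bound = x̄ - t* · s/√n = 100.0 - 2.357 · 12.1/√125 = 97.45

We are 99% confident that μ ≥ 97.45.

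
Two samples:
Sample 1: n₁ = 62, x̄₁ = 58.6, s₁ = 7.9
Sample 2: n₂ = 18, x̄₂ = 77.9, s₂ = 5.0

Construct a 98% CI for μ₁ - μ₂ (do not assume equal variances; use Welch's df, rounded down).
(-23.04, -15.56)

Difference: x̄₁ - x̄₂ = -19.30
SE = √(s₁²/n₁ + s₂²/n₂) = √(7.9²/62 + 5.0²/18) = 1.5477
df = 44.11 → 44 (Welch–Satterthwaite, rounded down)
t* = 2.414

CI: -19.30 ± 2.414 · 1.5477 = -19.30 ± 3.74 = (-23.04, -15.56)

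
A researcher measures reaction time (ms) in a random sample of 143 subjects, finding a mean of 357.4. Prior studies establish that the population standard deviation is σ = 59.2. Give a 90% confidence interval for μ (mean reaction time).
(349.26, 365.54)

z-interval (σ known):
z* = 1.645 for 90% confidence

Margin of error = z* · σ/√n = 1.645 · 59.2/√143 = 8.14

CI: (357.4 - 8.14, 357.4 + 8.14) = (349.26, 365.54)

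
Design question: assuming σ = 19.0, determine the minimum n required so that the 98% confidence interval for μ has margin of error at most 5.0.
n ≥ 79

For margin E ≤ 5.0:
n ≥ (z* · σ / E)²
n ≥ (2.326 · 19.0 / 5.0)²
n ≥ 78.12

Minimum n = 79 (rounding up)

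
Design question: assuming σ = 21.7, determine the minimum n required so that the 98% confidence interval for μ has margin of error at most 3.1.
n ≥ 266

For margin E ≤ 3.1:
n ≥ (z* · σ / E)²
n ≥ (2.326 · 21.7 / 3.1)²
n ≥ 265.10

Minimum n = 266 (rounding up)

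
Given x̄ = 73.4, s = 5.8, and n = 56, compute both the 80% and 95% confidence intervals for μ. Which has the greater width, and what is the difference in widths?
95% CI is wider by 1.10

df = 55
80% CI: t* = 1.297, (72.39, 74.41), width = 2 · t* · s/√n = 2.01
95% CI: t* = 2.004, (71.85, 74.95), width = 2 · t* · s/√n = 3.11

The 95% CI is wider by 3.11 - 2.01 = 1.10.
Higher confidence requires a wider interval.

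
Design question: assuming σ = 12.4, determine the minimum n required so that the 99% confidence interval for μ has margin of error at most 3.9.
n ≥ 68

For margin E ≤ 3.9:
n ≥ (z* · σ / E)²
n ≥ (2.576 · 12.4 / 3.9)²
n ≥ 67.08

Minimum n = 68 (rounding up)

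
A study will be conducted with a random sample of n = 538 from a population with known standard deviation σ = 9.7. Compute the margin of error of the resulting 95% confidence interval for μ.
Margin of error = 0.82

Margin of error = z* · σ/√n
= 1.960 · 9.7/√538
= 1.960 · 9.7/23.1948
= 0.82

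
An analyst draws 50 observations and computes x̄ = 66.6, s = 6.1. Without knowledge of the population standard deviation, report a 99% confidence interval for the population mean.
(64.29, 68.91)

t-interval (σ unknown):
df = n - 1 = 49
t* = 2.680 for 99% confidence

Margin of error = t* · s/√n = 2.680 · 6.1/√50 = 2.31

CI: (64.29, 68.91)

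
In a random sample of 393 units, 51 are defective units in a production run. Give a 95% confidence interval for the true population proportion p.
(0.097, 0.163)

Proportion CI:
p̂ = 51/393 = 0.12977
SE = √(p̂(1-p̂)/n) = √(0.12977 · 0.87023 / 393) = 0.01695

z* = 1.960
Margin = z* · SE = 1.960 · 0.01695 = 0.0332

CI: 0.12977 ± 0.0332 = (0.097, 0.163)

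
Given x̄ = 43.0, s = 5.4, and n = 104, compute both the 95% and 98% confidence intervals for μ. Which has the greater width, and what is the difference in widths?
98% CI is wider by 0.40

df = 103
95% CI: t* = 1.983, (41.95, 44.05), width = 2 · t* · s/√n = 2.10
98% CI: t* = 2.363, (41.75, 44.25), width = 2 · t* · s/√n = 2.50

The 98% CI is wider by 2.50 - 2.10 = 0.40.
Higher confidence requires a wider interval.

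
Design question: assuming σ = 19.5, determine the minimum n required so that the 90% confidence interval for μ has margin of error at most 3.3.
n ≥ 95

For margin E ≤ 3.3:
n ≥ (z* · σ / E)²
n ≥ (1.645 · 19.5 / 3.3)²
n ≥ 94.49

Minimum n = 95 (rounding up)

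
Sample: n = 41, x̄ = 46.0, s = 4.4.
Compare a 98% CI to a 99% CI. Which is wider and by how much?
99% CI is wider by 0.39

df = 40
98% CI: t* = 2.423, (44.34, 47.66), width = 2 · t* · s/√n = 3.33
99% CI: t* = 2.704, (44.14, 47.86), width = 2 · t* · s/√n = 3.72

The 99% CI is wider by 3.72 - 3.33 = 0.39.
Higher confidence requires a wider interval.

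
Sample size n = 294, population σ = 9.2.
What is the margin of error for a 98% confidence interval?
Margin of error = 1.25

Margin of error = z* · σ/√n
= 2.326 · 9.2/√294
= 2.326 · 9.2/17.1464
= 1.25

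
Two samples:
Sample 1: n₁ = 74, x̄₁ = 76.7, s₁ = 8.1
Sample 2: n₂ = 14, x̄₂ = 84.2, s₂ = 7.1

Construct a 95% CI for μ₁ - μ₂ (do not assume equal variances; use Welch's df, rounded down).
(-11.93, -3.07)

Difference: x̄₁ - x̄₂ = -7.50
SE = √(s₁²/n₁ + s₂²/n₂) = √(8.1²/74 + 7.1²/14) = 2.1183
df = 19.97 → 19 (Welch–Satterthwaite, rounded down)
t* = 2.093

CI: -7.50 ± 2.093 · 2.1183 = -7.50 ± 4.43 = (-11.93, -3.07)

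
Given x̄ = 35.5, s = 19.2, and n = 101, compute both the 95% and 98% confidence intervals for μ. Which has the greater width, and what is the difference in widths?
98% CI is wider by 1.45

df = 100
95% CI: t* = 1.984, (31.71, 39.29), width = 2 · t* · s/√n = 7.58
98% CI: t* = 2.364, (30.98, 40.02), width = 2 · t* · s/√n = 9.03

The 98% CI is wider by 9.03 - 7.58 = 1.45.
Higher confidence requires a wider interval.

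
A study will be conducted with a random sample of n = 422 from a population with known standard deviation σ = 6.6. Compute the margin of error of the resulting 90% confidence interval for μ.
Margin of error = 0.53

Margin of error = z* · σ/√n
= 1.645 · 6.6/√422
= 1.645 · 6.6/20.5426
= 0.53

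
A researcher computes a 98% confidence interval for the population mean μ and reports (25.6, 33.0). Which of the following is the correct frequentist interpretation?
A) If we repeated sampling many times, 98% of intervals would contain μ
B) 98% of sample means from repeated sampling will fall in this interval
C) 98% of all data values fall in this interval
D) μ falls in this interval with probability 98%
A

A) Correct — this is the frequentist long-run coverage interpretation.
B) Wrong — coverage applies to intervals containing μ, not to future x̄ values.
C) Wrong — a CI is about the parameter μ, not individual data values.
D) Wrong — μ is fixed; the randomness lives in the interval, not in μ.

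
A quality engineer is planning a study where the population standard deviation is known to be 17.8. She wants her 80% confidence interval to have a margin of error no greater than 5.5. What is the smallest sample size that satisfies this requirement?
n ≥ 18

For margin E ≤ 5.5:
n ≥ (z* · σ / E)²
n ≥ (1.282 · 17.8 / 5.5)²
n ≥ 17.21

Minimum n = 18 (rounding up)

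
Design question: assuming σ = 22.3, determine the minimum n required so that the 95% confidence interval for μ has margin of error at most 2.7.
n ≥ 263

For margin E ≤ 2.7:
n ≥ (z* · σ / E)²
n ≥ (1.960 · 22.3 / 2.7)²
n ≥ 262.06

Minimum n = 263 (rounding up)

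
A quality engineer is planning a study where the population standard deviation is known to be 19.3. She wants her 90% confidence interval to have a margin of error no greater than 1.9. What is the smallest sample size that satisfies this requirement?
n ≥ 280

For margin E ≤ 1.9:
n ≥ (z* · σ / E)²
n ≥ (1.645 · 19.3 / 1.9)²
n ≥ 279.22

Minimum n = 280 (rounding up)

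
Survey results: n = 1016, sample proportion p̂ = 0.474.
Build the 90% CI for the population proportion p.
(0.448, 0.500)

Proportion CI:
SE = √(p̂(1-p̂)/n) = √(0.474 · 0.526 / 1016) = 0.01567

z* = 1.645
Margin = z* · SE = 1.645 · 0.01567 = 0.0258

CI: 0.474 ± 0.0258 = (0.448, 0.500)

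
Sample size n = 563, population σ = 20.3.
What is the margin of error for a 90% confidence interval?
Margin of error = 1.41

Margin of error = z* · σ/√n
= 1.645 · 20.3/√563
= 1.645 · 20.3/23.7276
= 1.41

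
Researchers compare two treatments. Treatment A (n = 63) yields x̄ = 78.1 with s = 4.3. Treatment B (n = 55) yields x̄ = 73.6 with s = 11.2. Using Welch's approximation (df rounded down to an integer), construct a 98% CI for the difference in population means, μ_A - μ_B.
(0.68, 8.32)

Difference: x̄₁ - x̄₂ = 4.50
SE = √(s₁²/n₁ + s₂²/n₂) = √(4.3²/63 + 11.2²/55) = 1.6044
df = 67.81 → 67 (Welch–Satterthwaite, rounded down)
t* = 2.383

CI: 4.50 ± 2.383 · 1.6044 = 4.50 ± 3.82 = (0.68, 8.32)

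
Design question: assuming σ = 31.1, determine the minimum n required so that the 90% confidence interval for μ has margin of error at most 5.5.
n ≥ 87

For margin E ≤ 5.5:
n ≥ (z* · σ / E)²
n ≥ (1.645 · 31.1 / 5.5)²
n ≥ 86.52

Minimum n = 87 (rounding up)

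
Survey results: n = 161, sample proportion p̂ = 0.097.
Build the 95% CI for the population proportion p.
(0.051, 0.143)

Proportion CI:
SE = √(p̂(1-p̂)/n) = √(0.097 · 0.903 / 161) = 0.02332

z* = 1.960
Margin = z* · SE = 1.960 · 0.02332 = 0.0457

CI: 0.097 ± 0.0457 = (0.051, 0.143)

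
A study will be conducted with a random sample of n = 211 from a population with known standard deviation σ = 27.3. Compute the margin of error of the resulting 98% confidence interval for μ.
Margin of error = 4.37

Margin of error = z* · σ/√n
= 2.326 · 27.3/√211
= 2.326 · 27.3/14.5258
= 4.37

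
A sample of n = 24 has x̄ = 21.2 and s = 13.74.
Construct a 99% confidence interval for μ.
(13.33, 29.07)

t-interval (σ unknown):
df = n - 1 = 23
t* = 2.807 for 99% confidence

Margin of error = t* · s/√n = 2.807 · 13.74/√24 = 7.87

CI: (13.33, 29.07)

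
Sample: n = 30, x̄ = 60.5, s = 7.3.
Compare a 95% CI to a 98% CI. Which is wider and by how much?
98% CI is wider by 1.11

df = 29
95% CI: t* = 2.045, (57.77, 63.23), width = 2 · t* · s/√n = 5.45
98% CI: t* = 2.462, (57.22, 63.78), width = 2 · t* · s/√n = 6.56

The 98% CI is wider by 6.56 - 5.45 = 1.11.
Higher confidence requires a wider interval.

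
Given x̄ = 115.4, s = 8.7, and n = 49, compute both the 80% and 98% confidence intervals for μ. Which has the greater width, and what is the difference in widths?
98% CI is wider by 2.75

df = 48
80% CI: t* = 1.299, (113.79, 117.01), width = 2 · t* · s/√n = 3.23
98% CI: t* = 2.407, (112.41, 118.39), width = 2 · t* · s/√n = 5.98

The 98% CI is wider by 5.98 - 3.23 = 2.75.
Higher confidence requires a wider interval.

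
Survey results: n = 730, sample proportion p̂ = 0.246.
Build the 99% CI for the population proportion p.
(0.205, 0.287)

Proportion CI:
SE = √(p̂(1-p̂)/n) = √(0.246 · 0.754 / 730) = 0.01594

z* = 2.576
Margin = z* · SE = 2.576 · 0.01594 = 0.0411

CI: 0.246 ± 0.0411 = (0.205, 0.287)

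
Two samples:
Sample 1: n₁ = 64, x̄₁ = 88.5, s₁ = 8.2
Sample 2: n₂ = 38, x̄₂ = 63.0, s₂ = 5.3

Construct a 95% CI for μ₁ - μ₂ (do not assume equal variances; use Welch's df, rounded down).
(22.85, 28.15)

Difference: x̄₁ - x̄₂ = 25.50
SE = √(s₁²/n₁ + s₂²/n₂) = √(8.2²/64 + 5.3²/38) = 1.3378
df = 99.21 → 99 (Welch–Satterthwaite, rounded down)
t* = 1.984

CI: 25.50 ± 1.984 · 1.3378 = 25.50 ± 2.65 = (22.85, 28.15)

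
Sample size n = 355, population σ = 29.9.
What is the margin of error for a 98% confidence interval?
Margin of error = 3.69

Margin of error = z* · σ/√n
= 2.326 · 29.9/√355
= 2.326 · 29.9/18.8414
= 3.69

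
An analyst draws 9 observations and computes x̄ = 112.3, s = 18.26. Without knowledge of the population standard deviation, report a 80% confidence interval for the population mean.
(103.80, 120.80)

t-interval (σ unknown):
df = n - 1 = 8
t* = 1.397 for 80% confidence

Margin of error = t* · s/√n = 1.397 · 18.26/√9 = 8.50

CI: (103.80, 120.80)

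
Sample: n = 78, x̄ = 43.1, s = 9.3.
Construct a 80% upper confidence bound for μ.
μ ≤ 43.99

Upper bound (one-sided):
t* = 0.846 (one-sided for 80%)
Upper bound = x̄ + t* · s/√n = 43.1 + 0.846 · 9.3/√78 = 43.99

We are 80% confident that μ ≤ 43.99.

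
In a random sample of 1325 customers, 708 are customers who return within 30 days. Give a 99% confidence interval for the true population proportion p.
(0.499, 0.570)

Proportion CI:
p̂ = 708/1325 = 0.53434
SE = √(p̂(1-p̂)/n) = √(0.53434 · 0.46566 / 1325) = 0.01370

z* = 2.576
Margin = z* · SE = 2.576 · 0.01370 = 0.0353

CI: 0.53434 ± 0.0353 = (0.499, 0.570)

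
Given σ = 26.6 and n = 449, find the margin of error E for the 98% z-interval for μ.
Margin of error = 2.92

Margin of error = z* · σ/√n
= 2.326 · 26.6/√449
= 2.326 · 26.6/21.1896
= 2.92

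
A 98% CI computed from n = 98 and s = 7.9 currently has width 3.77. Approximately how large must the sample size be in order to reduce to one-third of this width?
n ≈ 882

CI width ∝ 1/√n
To reduce width by factor 3, need √n to grow by 3 → need 3² = 9 times as many samples.

Current: n = 98, width = 3.77
New: n = 882, width ≈ 1.24

Width reduced by factor of 3.77/1.24 = 3.04.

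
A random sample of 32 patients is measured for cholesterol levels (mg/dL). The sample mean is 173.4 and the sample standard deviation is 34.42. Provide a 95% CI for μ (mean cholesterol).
(160.99, 185.81)

t-interval (σ unknown):
df = n - 1 = 31
t* = 2.040 for 95% confidence

Margin of error = t* · s/√n = 2.040 · 34.42/√32 = 12.41

CI: (160.99, 185.81)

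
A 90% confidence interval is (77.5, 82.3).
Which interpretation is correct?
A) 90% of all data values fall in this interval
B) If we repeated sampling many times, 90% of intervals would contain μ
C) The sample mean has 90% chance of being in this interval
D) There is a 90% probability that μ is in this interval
B

A) Wrong — a CI is about the parameter μ, not individual data values.
B) Correct — this is the frequentist long-run coverage interpretation.
C) Wrong — x̄ is observed and sits in the interval by construction.
D) Wrong — μ is fixed; the randomness lives in the interval, not in μ.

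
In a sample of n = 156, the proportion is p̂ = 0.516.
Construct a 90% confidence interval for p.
(0.450, 0.582)

Proportion CI:
SE = √(p̂(1-p̂)/n) = √(0.516 · 0.484 / 156) = 0.04001

z* = 1.645
Margin = z* · SE = 1.645 · 0.04001 = 0.0658

CI: 0.516 ± 0.0658 = (0.450, 0.582)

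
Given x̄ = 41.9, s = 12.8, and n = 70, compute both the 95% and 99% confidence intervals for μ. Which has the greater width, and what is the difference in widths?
99% CI is wider by 2.01

df = 69
95% CI: t* = 1.995, (38.85, 44.95), width = 2 · t* · s/√n = 6.10
99% CI: t* = 2.649, (37.85, 45.95), width = 2 · t* · s/√n = 8.11

The 99% CI is wider by 8.11 - 6.10 = 2.01.
Higher confidence requires a wider interval.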